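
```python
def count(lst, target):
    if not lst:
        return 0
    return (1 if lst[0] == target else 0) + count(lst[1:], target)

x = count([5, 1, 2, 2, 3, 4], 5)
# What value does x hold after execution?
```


count([5, 1, 2, 2, 3, 4], 5)
lst[0]=5 == 5: 1 + count([1, 2, 2, 3, 4], 5)
lst[0]=1 != 5: 0 + count([2, 2, 3, 4], 5)
lst[0]=2 != 5: 0 + count([2, 3, 4], 5)
lst[0]=2 != 5: 0 + count([3, 4], 5)
lst[0]=3 != 5: 0 + count([4], 5)
lst[0]=4 != 5: 0 + count([], 5)
= 1


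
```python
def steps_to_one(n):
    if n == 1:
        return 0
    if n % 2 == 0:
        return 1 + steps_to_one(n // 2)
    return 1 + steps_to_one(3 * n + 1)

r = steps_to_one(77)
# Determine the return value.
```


steps_to_one(77)
77 is odd -> 3*77+1 = 232 -> steps_to_one(232)
232 is even -> steps_to_one(116)
116 is even -> steps_to_one(58)
58 is even -> steps_to_one(29)
29 is odd -> 3*29+1 = 88 -> steps_to_one(88)
88 is even -> steps_to_one(44)
44 is even -> steps_to_one(22)
22 is even -> steps_to_one(11)
11 is odd -> 3*11+1 = 34 -> steps_to_one(34)
34 is even -> steps_to_one(17)
17 is odd -> 3*17+1 = 52 -> steps_to_one(52)
52 is even -> steps_to_one(26)
26 is even -> steps_to_one(13)
13 is odd -> 3*13+1 = 40 -> steps_to_one(40)
40 is even -> steps_to_one(20)
20 is even -> steps_to_one(10)
10 is even -> steps_to_one(5)
5 is odd -> 3*5+1 = 16 -> steps_to_one(16)
16 is even -> steps_to_one(8)
8 is even -> steps_to_one(4)
4 is even -> steps_to_one(2)
2 is even -> steps_to_one(1)
Reached 1 after 22 steps
= 22


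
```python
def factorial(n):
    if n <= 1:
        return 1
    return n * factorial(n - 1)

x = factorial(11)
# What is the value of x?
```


factorial(11)
= 11 * factorial(10)
= 11 * 10 * factorial(9)
= 11 * 10 * 9 * factorial(8)
= 11 * 10 * 9 * 8 * factorial(7)
= 11 * 10 * 9 * 8 * 7 * factorial(6)
= 11 * 10 * 9 * 8 * 7 * 6 * factorial(5)
= 11 * 10 * 9 * 8 * 7 * 6 * 5 * factorial(4)
= 11 * 10 * 9 * 8 * 7 * 6 * 5 * 4 * factorial(3)
= 11 * 10 * 9 * 8 * 7 * 6 * 5 * 4 * 3 * factorial(2)
= 11 * 10 * 9 * 8 * 7 * 6 * 5 * 4 * 3 * 2 * factorial(1)
= 11 * 10 * 9 * 8 * 7 * 6 * 5 * 4 * 3 * 2 * 1
= 39916800


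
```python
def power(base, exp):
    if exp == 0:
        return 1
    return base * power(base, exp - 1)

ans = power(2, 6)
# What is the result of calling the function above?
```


power(2, 6)
= 2 * power(2, 5)
= 2 * 2 * power(2, 4)
= 2 * 2 * 2 * power(2, 3)
= 2 * 2 * 2 * 2 * power(2, 2)
= 2 * 2 * 2 * 2 * 2 * power(2, 1)
= 2 * 2 * 2 * 2 * 2 * 2 * power(2, 0)
= 2 * 2 * 2 * 2 * 2 * 2 * 1
= 64


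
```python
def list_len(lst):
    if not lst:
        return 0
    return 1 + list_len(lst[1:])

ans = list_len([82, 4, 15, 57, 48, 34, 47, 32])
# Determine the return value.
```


list_len([82, 4, 15, 57, 48, 34, 47, 32])
= 1 + list_len([4, 15, 57, 48, 34, 47, 32])
= 1 + 1 + list_len([15, 57, 48, 34, 47, 32])
= 1 + 1 + 1 + list_len([57, 48, 34, 47, 32])
= 1 + 1 + 1 + 1 + list_len([48, 34, 47, 32])
= 1 + 1 + 1 + 1 + 1 + list_len([34, 47, 32])
= 1 + 1 + 1 + 1 + 1 + 1 + list_len([47, 32])
= 1 + 1 + 1 + 1 + 1 + 1 + 1 + list_len([32])
= 1 + 1 + 1 + 1 + 1 + 1 + 1 + 1 + list_len([])
= 1 + 1 + 1 + 1 + 1 + 1 + 1 + 1 + 0
= 8


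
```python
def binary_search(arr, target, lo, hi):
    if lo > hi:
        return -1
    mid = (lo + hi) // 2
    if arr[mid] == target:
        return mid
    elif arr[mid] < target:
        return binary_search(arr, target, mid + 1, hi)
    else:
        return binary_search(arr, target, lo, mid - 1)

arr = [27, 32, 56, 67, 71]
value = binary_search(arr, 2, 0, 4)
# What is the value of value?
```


binary_search(arr, 2, 0, 4)
lo=0, hi=4, mid=2, arr[mid]=56
56 > 2, search left half
lo=0, hi=1, mid=0, arr[mid]=27
27 > 2, search left half
lo > hi, target not found, return -1
= -1


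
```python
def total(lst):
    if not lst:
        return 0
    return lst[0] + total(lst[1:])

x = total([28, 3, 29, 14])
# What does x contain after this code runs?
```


total([28, 3, 29, 14])
= 28 + total([3, 29, 14])
= 28 + 3 + total([29, 14])
= 28 + 3 + 29 + total([14])
= 28 + 3 + 29 + 14 + total([])
= 28 + 3 + 29 + 14 + 0
= 74


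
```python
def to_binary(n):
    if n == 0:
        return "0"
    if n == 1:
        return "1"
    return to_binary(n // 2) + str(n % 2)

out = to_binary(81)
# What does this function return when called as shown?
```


to_binary(81)
= to_binary(40) + "1"
= to_binary(20) + "0" + "1"
= to_binary(10) + "0" + "0" + "1"
= to_binary(5) + "0" + "0" + "0" + "1"
= to_binary(2) + "1" + "0" + "0" + "0" + "1"
= to_binary(1) + "0" + "1" + "0" + "0" + "0" + "1"
= "1" + "0" + "1" + "0" + "0" + "0" + "1"
= "1010001"


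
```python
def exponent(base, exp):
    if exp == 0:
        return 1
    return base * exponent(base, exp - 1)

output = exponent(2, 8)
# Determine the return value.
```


exponent(2, 8)
= 2 * exponent(2, 7)
= 2 * 2 * exponent(2, 6)
= 2 * 2 * 2 * exponent(2, 5)
= 2 * 2 * 2 * 2 * exponent(2, 4)
= 2 * 2 * 2 * 2 * 2 * exponent(2, 3)
= 2 * 2 * 2 * 2 * 2 * 2 * exponent(2, 2)
= 2 * 2 * 2 * 2 * 2 * 2 * 2 * exponent(2, 1)
= 2 * 2 * 2 * 2 * 2 * 2 * 2 * 2 * exponent(2, 0)
= 2 * 2 * 2 * 2 * 2 * 2 * 2 * 2 * 1
= 256


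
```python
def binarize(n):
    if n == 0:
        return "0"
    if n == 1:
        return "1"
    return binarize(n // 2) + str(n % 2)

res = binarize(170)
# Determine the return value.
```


binarize(170)
= binarize(85) + "0"
= binarize(42) + "1" + "0"
= binarize(21) + "0" + "1" + "0"
= binarize(10) + "1" + "0" + "1" + "0"
= binarize(5) + "0" + "1" + "0" + "1" + "0"
= binarize(2) + "1" + "0" + "1" + "0" + "1" + "0"
= binarize(1) + "0" + "1" + "0" + "1" + "0" + "1" + "0"
= "1" + "0" + "1" + "0" + "1" + "0" + "1" + "0"
= "10101010"


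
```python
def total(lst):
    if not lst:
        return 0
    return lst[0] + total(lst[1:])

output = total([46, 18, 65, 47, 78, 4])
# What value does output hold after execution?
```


total([46, 18, 65, 47, 78, 4])
= 46 + total([18, 65, 47, 78, 4])
= 46 + 18 + total([65, 47, 78, 4])
= 46 + 18 + 65 + total([47, 78, 4])
= 46 + 18 + 65 + 47 + total([78, 4])
= 46 + 18 + 65 + 47 + 78 + total([4])
= 46 + 18 + 65 + 47 + 78 + 4 + total([])
= 46 + 18 + 65 + 47 + 78 + 4 + 0
= 258


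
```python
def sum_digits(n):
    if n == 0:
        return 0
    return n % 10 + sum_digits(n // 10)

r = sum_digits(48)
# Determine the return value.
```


sum_digits(48)
= 8 + sum_digits(4)
= 8 + 4 + sum_digits(0)
= 8 + 4 + 0
= 12


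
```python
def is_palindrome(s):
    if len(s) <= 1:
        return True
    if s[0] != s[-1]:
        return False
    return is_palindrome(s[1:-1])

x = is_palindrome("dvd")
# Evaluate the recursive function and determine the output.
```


is_palindrome("dvd")
"dvd": s[0]='d' == s[-1]='d' -> is_palindrome("v")
"v": len <= 1 -> True
= True


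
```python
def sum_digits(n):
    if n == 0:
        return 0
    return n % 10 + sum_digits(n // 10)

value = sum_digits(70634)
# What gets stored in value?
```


sum_digits(70634)
= 4 + sum_digits(7063)
= 4 + 3 + sum_digits(706)
= 4 + 3 + 6 + sum_digits(70)
= 4 + 3 + 6 + 0 + sum_digits(7)
= 4 + 3 + 6 + 0 + 7 + sum_digits(0)
= 4 + 3 + 6 + 0 + 7 + 0
= 20


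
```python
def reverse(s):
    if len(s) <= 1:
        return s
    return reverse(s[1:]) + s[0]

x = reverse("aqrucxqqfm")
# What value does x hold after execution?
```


reverse("aqrucxqqfm")
= reverse("qrucxqqfm") + "a"
= reverse("rucxqqfm") + "q" + "a"
= reverse("ucxqqfm") + "r" + "q" + "a"
= reverse("cxqqfm") + "u" + "r" + "q" + "a"
= reverse("xqqfm") + "c" + "u" + "r" + "q" + "a"
= reverse("qqfm") + "x" + "c" + "u" + "r" + "q" + "a"
= reverse("qfm") + "q" + "x" + "c" + "u" + "r" + "q" + "a"
= reverse("fm") + "q" + "q" + "x" + "c" + "u" + "r" + "q" + "a"
= reverse("m") + "f" + "q" + "q" + "x" + "c" + "u" + "r" + "q" + "a"
= "m" + "f" + "q" + "q" + "x" + "c" + "u" + "r" + "q" + "a"
= "mfqqxcurqa"


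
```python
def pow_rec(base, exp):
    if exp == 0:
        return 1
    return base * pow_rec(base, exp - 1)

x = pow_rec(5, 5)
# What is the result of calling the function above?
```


pow_rec(5, 5)
= 5 * pow_rec(5, 4)
= 5 * 5 * pow_rec(5, 3)
= 5 * 5 * 5 * pow_rec(5, 2)
= 5 * 5 * 5 * 5 * pow_rec(5, 1)
= 5 * 5 * 5 * 5 * 5 * pow_rec(5, 0)
= 5 * 5 * 5 * 5 * 5 * 1
= 3125


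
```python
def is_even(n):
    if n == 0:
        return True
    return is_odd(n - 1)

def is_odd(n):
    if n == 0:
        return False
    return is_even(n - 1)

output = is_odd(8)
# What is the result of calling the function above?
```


is_odd(8)
= is_even(7)
= is_odd(6)
= is_even(5)
= is_odd(4)
= is_even(3)
= is_odd(2)
= is_even(1)
= is_odd(0)
n == 0: return False
= False


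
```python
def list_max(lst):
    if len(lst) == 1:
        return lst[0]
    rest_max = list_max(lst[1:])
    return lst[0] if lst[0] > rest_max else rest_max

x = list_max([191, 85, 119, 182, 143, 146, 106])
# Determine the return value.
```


list_max([191, 85, 119, 182, 143, 146, 106])
= compare 191 with list_max([85, 119, 182, 143, 146, 106])
= compare 85 with list_max([119, 182, 143, 146, 106])
= compare 119 with list_max([182, 143, 146, 106])
= compare 182 with list_max([143, 146, 106])
= compare 143 with list_max([146, 106])
= compare 146 with list_max([106])
Base: list_max([106]) = 106
compare 146 with 106: max = 146
compare 143 with 146: max = 146
compare 182 with 146: max = 182
compare 119 with 182: max = 182
compare 85 with 182: max = 182
compare 191 with 182: max = 191
= 191


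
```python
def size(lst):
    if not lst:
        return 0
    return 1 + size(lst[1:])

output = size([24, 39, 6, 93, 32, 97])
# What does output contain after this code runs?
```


size([24, 39, 6, 93, 32, 97])
= 1 + size([39, 6, 93, 32, 97])
= 1 + 1 + size([6, 93, 32, 97])
= 1 + 1 + 1 + size([93, 32, 97])
= 1 + 1 + 1 + 1 + size([32, 97])
= 1 + 1 + 1 + 1 + 1 + size([97])
= 1 + 1 + 1 + 1 + 1 + 1 + size([])
= 1 + 1 + 1 + 1 + 1 + 1 + 0
= 6


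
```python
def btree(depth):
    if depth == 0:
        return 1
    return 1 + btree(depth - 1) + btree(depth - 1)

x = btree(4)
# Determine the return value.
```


btree(4)
= 1 + btree(3) + btree(3)
= 1 + 2 * btree(3)
btree(k) = 2^(k+1) - 1
btree(0) = 1
btree(1) = 3
btree(2) = 7
btree(3) = 15
btree(4) = 31
btree(4) = 2^5 - 1 = 31


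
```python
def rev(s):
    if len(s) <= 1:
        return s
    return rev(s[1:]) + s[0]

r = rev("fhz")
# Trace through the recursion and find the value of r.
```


rev("fhz")
= rev("hz") + "f"
= rev("z") + "h" + "f"
= "z" + "h" + "f"
= "zhf"


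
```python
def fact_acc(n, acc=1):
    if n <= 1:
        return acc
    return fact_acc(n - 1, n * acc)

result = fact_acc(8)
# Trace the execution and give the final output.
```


fact_acc(8, 1)
= fact_acc(7, 8 * 1) = fact_acc(7, 8)
= fact_acc(6, 7 * 8) = fact_acc(6, 56)
= fact_acc(5, 6 * 56) = fact_acc(5, 336)
= fact_acc(4, 5 * 336) = fact_acc(4, 1680)
= fact_acc(3, 4 * 1680) = fact_acc(3, 6720)
= fact_acc(2, 3 * 6720) = fact_acc(2, 20160)
= fact_acc(1, 2 * 20160) = fact_acc(1, 40320)
n <= 1, return acc = 40320


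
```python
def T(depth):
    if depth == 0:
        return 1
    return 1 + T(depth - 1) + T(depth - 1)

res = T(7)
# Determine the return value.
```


T(7)
= 1 + T(6) + T(6)
= 1 + 2 * T(6)
T(k) = 2^(k+1) - 1
T(0) = 1
T(1) = 3
T(2) = 7
T(3) = 15
T(4) = 31
T(7) = 2^8 - 1 = 255


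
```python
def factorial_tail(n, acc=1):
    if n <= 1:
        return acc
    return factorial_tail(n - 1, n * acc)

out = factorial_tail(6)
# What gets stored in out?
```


factorial_tail(6, 1)
= factorial_tail(5, 6 * 1) = factorial_tail(5, 6)
= factorial_tail(4, 5 * 6) = factorial_tail(4, 30)
= factorial_tail(3, 4 * 30) = factorial_tail(3, 120)
= factorial_tail(2, 3 * 120) = factorial_tail(2, 360)
= factorial_tail(1, 2 * 360) = factorial_tail(1, 720)
n <= 1, return acc = 720


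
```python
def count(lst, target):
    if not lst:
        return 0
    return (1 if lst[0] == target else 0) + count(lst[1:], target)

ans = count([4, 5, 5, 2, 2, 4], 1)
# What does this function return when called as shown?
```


count([4, 5, 5, 2, 2, 4], 1)
lst[0]=4 != 1: 0 + count([5, 5, 2, 2, 4], 1)
lst[0]=5 != 1: 0 + count([5, 2, 2, 4], 1)
lst[0]=5 != 1: 0 + count([2, 2, 4], 1)
lst[0]=2 != 1: 0 + count([2, 4], 1)
lst[0]=2 != 1: 0 + count([4], 1)
lst[0]=4 != 1: 0 + count([], 1)
= 0


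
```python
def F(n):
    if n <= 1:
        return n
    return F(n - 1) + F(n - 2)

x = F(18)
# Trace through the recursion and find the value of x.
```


F(18)
= F(17) + F(16)
= (F(16) + F(15)) + F(16)
Computing bottom-up: F(0)=0, F(1)=1, F(2)=1, F(3)=2, F(4)=3, F(5)=5, F(6)=8, F(7)=13, F(8)=21, F(9)=34, F(10)=55, F(11)=89, F(12)=144, F(13)=233, F(14)=377, F(15)=610, F(16)=987, F(17)=1597, F(18)=2584
= 2584


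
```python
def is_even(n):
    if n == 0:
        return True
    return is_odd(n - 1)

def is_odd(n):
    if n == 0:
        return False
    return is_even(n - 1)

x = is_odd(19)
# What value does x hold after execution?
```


is_odd(19)
= is_even(18)
= is_odd(17)
= is_even(16)
= is_odd(15)
= is_even(14)
= is_odd(13)
= is_even(12)
= is_odd(11)
= is_even(10)
= is_odd(9)
= is_even(8)
= is_odd(7)
= is_even(6)
= is_odd(5)
= is_even(4)
= is_odd(3)
= is_even(2)
= is_odd(1)
= is_even(0)
n == 0: return True
= True


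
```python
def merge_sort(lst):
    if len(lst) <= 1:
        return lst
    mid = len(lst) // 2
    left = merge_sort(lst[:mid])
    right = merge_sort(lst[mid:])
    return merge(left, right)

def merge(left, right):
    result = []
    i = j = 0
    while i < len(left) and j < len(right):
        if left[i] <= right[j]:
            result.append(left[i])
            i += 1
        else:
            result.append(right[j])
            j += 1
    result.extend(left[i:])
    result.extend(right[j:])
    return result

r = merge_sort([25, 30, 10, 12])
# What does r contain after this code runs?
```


merge_sort([25, 30, 10, 12])
Split into [25, 30] and [10, 12]
Left sorted: [25, 30]
Right sorted: [10, 12]
Merge [25, 30] and [10, 12]
= [10, 12, 25, 30]


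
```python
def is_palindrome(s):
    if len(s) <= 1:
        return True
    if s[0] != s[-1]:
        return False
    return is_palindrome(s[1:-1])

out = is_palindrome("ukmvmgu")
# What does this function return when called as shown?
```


is_palindrome("ukmvmgu")
"ukmvmgu": s[0]='u' == s[-1]='u' -> is_palindrome("kmvmg")
"kmvmg": s[0]='k' != s[-1]='g' -> False
= False


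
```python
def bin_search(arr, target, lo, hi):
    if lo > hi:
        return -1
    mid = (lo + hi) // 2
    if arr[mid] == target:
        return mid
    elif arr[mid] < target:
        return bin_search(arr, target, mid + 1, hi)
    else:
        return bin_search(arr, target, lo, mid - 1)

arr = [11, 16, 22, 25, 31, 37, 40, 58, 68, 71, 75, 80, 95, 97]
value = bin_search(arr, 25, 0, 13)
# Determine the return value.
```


bin_search(arr, 25, 0, 13)
lo=0, hi=13, mid=6, arr[mid]=40
40 > 25, search left half
lo=0, hi=5, mid=2, arr[mid]=22
22 < 25, search right half
lo=3, hi=5, mid=4, arr[mid]=31
31 > 25, search left half
lo=3, hi=3, mid=3, arr[mid]=25
arr[3] == 25, found at index 3
= 3


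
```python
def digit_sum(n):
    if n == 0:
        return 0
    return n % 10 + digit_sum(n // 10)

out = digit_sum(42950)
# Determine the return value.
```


digit_sum(42950)
= 0 + digit_sum(4295)
= 0 + 5 + digit_sum(429)
= 0 + 5 + 9 + digit_sum(42)
= 0 + 5 + 9 + 2 + digit_sum(4)
= 0 + 5 + 9 + 2 + 4 + digit_sum(0)
= 0 + 5 + 9 + 2 + 4 + 0
= 20


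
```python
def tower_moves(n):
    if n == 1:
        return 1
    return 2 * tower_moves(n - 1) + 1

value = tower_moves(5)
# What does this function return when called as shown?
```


tower_moves(5)
= 2 * tower_moves(4) + 1
= 2 * (2 * tower_moves(3) + 1) + 1
= 2 * (2 * (2 * tower_moves(2) + 1) + 1) + 1
= 2 * (2 * (2 * (2 * tower_moves(1) + 1) + 1) + 1) + 1
Now compute bottom-up:
tower_moves(1) = 1
tower_moves(2) = 2 * 1 + 1 = 3
tower_moves(3) = 2 * 3 + 1 = 7
tower_moves(4) = 2 * 7 + 1 = 15
tower_moves(5) = 2 * 15 + 1 = 31
= 31


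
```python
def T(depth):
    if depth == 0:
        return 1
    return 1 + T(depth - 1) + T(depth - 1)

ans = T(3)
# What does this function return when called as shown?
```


T(3)
= 1 + T(2) + T(2)
= 1 + 2 * T(2)
T(k) = 2^(k+1) - 1
T(0) = 1
T(1) = 3
T(2) = 7
T(3) = 15
T(3) = 2^4 - 1 = 15


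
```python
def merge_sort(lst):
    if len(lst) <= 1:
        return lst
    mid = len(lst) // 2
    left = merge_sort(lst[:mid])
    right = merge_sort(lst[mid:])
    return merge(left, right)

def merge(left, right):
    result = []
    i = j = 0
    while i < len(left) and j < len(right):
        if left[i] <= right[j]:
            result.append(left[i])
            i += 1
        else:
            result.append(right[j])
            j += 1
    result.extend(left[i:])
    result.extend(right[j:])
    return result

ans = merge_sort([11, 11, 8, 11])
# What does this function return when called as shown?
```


merge_sort([11, 11, 8, 11])
Split into [11, 11] and [8, 11]
Left sorted: [11, 11]
Right sorted: [8, 11]
Merge [11, 11] and [8, 11]
= [8, 11, 11, 11]


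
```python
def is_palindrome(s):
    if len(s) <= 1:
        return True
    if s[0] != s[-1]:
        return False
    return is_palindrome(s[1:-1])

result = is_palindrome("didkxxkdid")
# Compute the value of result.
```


is_palindrome("didkxxkdid")
"didkxxkdid": s[0]='d' == s[-1]='d' -> is_palindrome("idkxxkdi")
"idkxxkdi": s[0]='i' == s[-1]='i' -> is_palindrome("dkxxkd")
"dkxxkd": s[0]='d' == s[-1]='d' -> is_palindrome("kxxk")
"kxxk": s[0]='k' == s[-1]='k' -> is_palindrome("xx")
"xx": s[0]='x' == s[-1]='x' -> is_palindrome("")
"": len <= 1 -> True
= True


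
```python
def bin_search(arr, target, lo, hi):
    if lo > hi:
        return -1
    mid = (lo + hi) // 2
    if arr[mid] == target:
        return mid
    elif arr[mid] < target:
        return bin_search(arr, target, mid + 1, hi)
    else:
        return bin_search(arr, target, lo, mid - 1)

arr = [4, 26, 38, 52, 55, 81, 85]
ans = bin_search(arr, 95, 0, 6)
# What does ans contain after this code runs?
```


bin_search(arr, 95, 0, 6)
lo=0, hi=6, mid=3, arr[mid]=52
52 < 95, search right half
lo=4, hi=6, mid=5, arr[mid]=81
81 < 95, search right half
lo=6, hi=6, mid=6, arr[mid]=85
85 < 95, search right half
lo > hi, target not found, return -1
= -1


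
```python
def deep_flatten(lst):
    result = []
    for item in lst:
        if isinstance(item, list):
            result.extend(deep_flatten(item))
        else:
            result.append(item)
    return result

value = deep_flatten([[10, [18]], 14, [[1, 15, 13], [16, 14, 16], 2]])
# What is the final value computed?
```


deep_flatten([[10, [18]], 14, [[1, 15, 13], [16, 14, 16], 2]])
Processing each element:
  [10, [18]] is a list -> deep_flatten recursively -> [10, 18]
  14 is not a list -> append 14
  [[1, 15, 13], [16, 14, 16], 2] is a list -> deep_flatten recursively -> [1, 15, 13, 16, 14, 16, 2]
= [10, 18, 14, 1, 15, 13, 16, 14, 16, 2]


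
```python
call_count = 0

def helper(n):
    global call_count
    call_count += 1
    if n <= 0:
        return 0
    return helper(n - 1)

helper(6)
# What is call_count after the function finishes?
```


helper(6) calls helper(5) calls ... calls helper(0)
Total calls: 6 + 1 (for base case) = 7


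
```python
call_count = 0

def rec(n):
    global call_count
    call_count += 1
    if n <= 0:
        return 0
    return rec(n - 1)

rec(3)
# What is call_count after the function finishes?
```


rec(3) calls rec(2) calls ... calls rec(0)
Total calls: 3 + 1 (for base case) = 4


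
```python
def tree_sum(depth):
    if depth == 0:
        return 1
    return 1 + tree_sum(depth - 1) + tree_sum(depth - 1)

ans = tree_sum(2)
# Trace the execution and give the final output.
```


tree_sum(2)
= 1 + tree_sum(1) + tree_sum(1)
= 1 + 2 * tree_sum(1)
tree_sum(k) = 2^(k+1) - 1
tree_sum(0) = 1
tree_sum(1) = 3
tree_sum(2) = 7
tree_sum(2) = 2^3 - 1 = 7


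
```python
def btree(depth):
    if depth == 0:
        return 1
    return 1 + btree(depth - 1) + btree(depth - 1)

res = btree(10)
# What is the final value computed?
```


btree(10)
= 1 + btree(9) + btree(9)
= 1 + 2 * btree(9)
btree(k) = 2^(k+1) - 1
btree(0) = 1
btree(1) = 3
btree(2) = 7
btree(3) = 15
btree(4) = 31
btree(10) = 2^11 - 1 = 2047


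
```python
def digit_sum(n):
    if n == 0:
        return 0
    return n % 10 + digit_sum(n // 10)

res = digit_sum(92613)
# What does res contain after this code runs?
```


digit_sum(92613)
= 3 + digit_sum(9261)
= 3 + 1 + digit_sum(926)
= 3 + 1 + 6 + digit_sum(92)
= 3 + 1 + 6 + 2 + digit_sum(9)
= 3 + 1 + 6 + 2 + 9 + digit_sum(0)
= 3 + 1 + 6 + 2 + 9 + 0
= 21


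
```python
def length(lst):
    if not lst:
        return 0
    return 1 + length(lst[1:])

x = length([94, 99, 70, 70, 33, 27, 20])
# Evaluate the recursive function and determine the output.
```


length([94, 99, 70, 70, 33, 27, 20])
= 1 + length([99, 70, 70, 33, 27, 20])
= 1 + 1 + length([70, 70, 33, 27, 20])
= 1 + 1 + 1 + length([70, 33, 27, 20])
= 1 + 1 + 1 + 1 + length([33, 27, 20])
= 1 + 1 + 1 + 1 + 1 + length([27, 20])
= 1 + 1 + 1 + 1 + 1 + 1 + length([20])
= 1 + 1 + 1 + 1 + 1 + 1 + 1 + length([])
= 1 + 1 + 1 + 1 + 1 + 1 + 1 + 0
= 7


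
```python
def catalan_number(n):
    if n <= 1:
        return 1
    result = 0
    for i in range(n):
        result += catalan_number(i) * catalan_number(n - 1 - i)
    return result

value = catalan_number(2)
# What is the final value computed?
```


catalan_number(2)
= sum of catalan_number(i) * catalan_number(2-1-i) for i in 0..1
  catalan_number(0)*catalan_number(1) = 1*1 = 1
  catalan_number(1)*catalan_number(0) = 1*1 = 1
= 1 + 1
= 2


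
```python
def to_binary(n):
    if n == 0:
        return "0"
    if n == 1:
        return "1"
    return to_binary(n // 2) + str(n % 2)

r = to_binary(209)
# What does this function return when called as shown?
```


to_binary(209)
= to_binary(104) + "1"
= to_binary(52) + "0" + "1"
= to_binary(26) + "0" + "0" + "1"
= to_binary(13) + "0" + "0" + "0" + "1"
= to_binary(6) + "1" + "0" + "0" + "0" + "1"
= to_binary(3) + "0" + "1" + "0" + "0" + "0" + "1"
= to_binary(1) + "1" + "0" + "1" + "0" + "0" + "0" + "1"
= "1" + "1" + "0" + "1" + "0" + "0" + "0" + "1"
= "11010001"


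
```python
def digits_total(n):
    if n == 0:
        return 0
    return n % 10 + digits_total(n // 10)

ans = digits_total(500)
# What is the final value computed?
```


digits_total(500)
= 0 + digits_total(50)
= 0 + 0 + digits_total(5)
= 0 + 0 + 5 + digits_total(0)
= 0 + 0 + 5 + 0
= 5


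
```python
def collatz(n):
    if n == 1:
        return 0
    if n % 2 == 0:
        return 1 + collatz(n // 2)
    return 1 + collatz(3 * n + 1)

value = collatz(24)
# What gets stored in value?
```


collatz(24)
24 is even -> collatz(12)
12 is even -> collatz(6)
6 is even -> collatz(3)
3 is odd -> 3*3+1 = 10 -> collatz(10)
10 is even -> collatz(5)
5 is odd -> 3*5+1 = 16 -> collatz(16)
16 is even -> collatz(8)
8 is even -> collatz(4)
4 is even -> collatz(2)
2 is even -> collatz(1)
Reached 1 after 10 steps
= 10


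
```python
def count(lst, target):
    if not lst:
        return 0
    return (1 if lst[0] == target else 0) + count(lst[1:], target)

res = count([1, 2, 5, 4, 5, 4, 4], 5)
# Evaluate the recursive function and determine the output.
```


count([1, 2, 5, 4, 5, 4, 4], 5)
lst[0]=1 != 5: 0 + count([2, 5, 4, 5, 4, 4], 5)
lst[0]=2 != 5: 0 + count([5, 4, 5, 4, 4], 5)
lst[0]=5 == 5: 1 + count([4, 5, 4, 4], 5)
lst[0]=4 != 5: 0 + count([5, 4, 4], 5)
lst[0]=5 == 5: 1 + count([4, 4], 5)
lst[0]=4 != 5: 0 + count([4], 5)
lst[0]=4 != 5: 0 + count([], 5)
= 2


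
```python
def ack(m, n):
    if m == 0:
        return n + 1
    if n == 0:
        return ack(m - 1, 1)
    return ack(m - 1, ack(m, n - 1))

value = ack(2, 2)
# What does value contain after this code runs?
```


ack(2, 2)
= ack(1, ack(2, 1))
First compute ack(2, 1) = 5
= ack(1, 5)
= 7


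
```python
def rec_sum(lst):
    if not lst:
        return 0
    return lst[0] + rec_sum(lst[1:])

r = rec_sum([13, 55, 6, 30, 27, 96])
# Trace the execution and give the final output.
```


rec_sum([13, 55, 6, 30, 27, 96])
= 13 + rec_sum([55, 6, 30, 27, 96])
= 13 + 55 + rec_sum([6, 30, 27, 96])
= 13 + 55 + 6 + rec_sum([30, 27, 96])
= 13 + 55 + 6 + 30 + rec_sum([27, 96])
= 13 + 55 + 6 + 30 + 27 + rec_sum([96])
= 13 + 55 + 6 + 30 + 27 + 96 + rec_sum([])
= 13 + 55 + 6 + 30 + 27 + 96 + 0
= 227


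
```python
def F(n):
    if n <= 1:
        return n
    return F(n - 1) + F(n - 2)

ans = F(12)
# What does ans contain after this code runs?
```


F(12)
= F(11) + F(10)
= (F(10) + F(9)) + F(10)
Computing bottom-up: F(0)=0, F(1)=1, F(2)=1, F(3)=2, F(4)=3, F(5)=5, F(6)=8, F(7)=13, F(8)=21, F(9)=34, F(10)=55, F(11)=89, F(12)=144
= 144


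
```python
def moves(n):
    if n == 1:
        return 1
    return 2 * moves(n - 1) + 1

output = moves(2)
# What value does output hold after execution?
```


moves(2)
= 2 * moves(1) + 1
Now compute bottom-up:
moves(1) = 1
moves(2) = 2 * 1 + 1 = 3
= 3


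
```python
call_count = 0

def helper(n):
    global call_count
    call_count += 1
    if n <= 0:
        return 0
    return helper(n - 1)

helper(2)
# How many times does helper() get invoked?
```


helper(2) calls helper(1) calls ... calls helper(0)
Total calls: 2 + 1 (for base case) = 3


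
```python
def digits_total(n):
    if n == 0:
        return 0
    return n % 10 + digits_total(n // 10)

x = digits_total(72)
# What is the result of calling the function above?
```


digits_total(72)
= 2 + digits_total(7)
= 2 + 7 + digits_total(0)
= 2 + 7 + 0
= 9


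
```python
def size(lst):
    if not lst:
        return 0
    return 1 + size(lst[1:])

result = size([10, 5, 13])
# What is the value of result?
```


size([10, 5, 13])
= 1 + size([5, 13])
= 1 + 1 + size([13])
= 1 + 1 + 1 + size([])
= 1 + 1 + 1 + 0
= 3


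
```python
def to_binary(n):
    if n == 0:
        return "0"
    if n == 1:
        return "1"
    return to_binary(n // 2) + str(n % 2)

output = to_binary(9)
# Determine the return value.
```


to_binary(9)
= to_binary(4) + "1"
= to_binary(2) + "0" + "1"
= to_binary(1) + "0" + "0" + "1"
= "1" + "0" + "0" + "1"
= "1001"


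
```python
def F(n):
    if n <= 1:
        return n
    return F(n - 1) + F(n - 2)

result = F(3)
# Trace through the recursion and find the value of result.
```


F(3)
= F(2) + F(1)
Computing bottom-up: F(0)=0, F(1)=1, F(2)=1, F(3)=2
= 2


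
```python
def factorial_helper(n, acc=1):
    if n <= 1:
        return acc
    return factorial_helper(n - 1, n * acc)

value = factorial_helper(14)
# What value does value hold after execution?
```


factorial_helper(14, 1)
= factorial_helper(13, 14 * 1) = factorial_helper(13, 14)
= factorial_helper(12, 13 * 14) = factorial_helper(12, 182)
= factorial_helper(11, 12 * 182) = factorial_helper(11, 2184)
= factorial_helper(10, 11 * 2184) = factorial_helper(10, 24024)
= factorial_helper(9, 10 * 24024) = factorial_helper(9, 240240)
= factorial_helper(8, 9 * 240240) = factorial_helper(8, 2162160)
= factorial_helper(7, 8 * 2162160) = factorial_helper(7, 17297280)
= factorial_helper(6, 7 * 17297280) = factorial_helper(6, 121080960)
= factorial_helper(5, 6 * 121080960) = factorial_helper(5, 726485760)
= factorial_helper(4, 5 * 726485760) = factorial_helper(4, 3632428800)
= factorial_helper(3, 4 * 3632428800) = factorial_helper(3, 14529715200)
= factorial_helper(2, 3 * 14529715200) = factorial_helper(2, 43589145600)
= factorial_helper(1, 2 * 43589145600) = factorial_helper(1, 87178291200)
n <= 1, return acc = 87178291200


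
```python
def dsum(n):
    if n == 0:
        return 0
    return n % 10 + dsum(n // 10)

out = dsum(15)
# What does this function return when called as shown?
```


dsum(15)
= 5 + dsum(1)
= 5 + 1 + dsum(0)
= 5 + 1 + 0
= 6


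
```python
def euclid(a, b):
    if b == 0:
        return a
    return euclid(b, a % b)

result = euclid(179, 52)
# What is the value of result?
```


euclid(179, 52)
= euclid(52, 179 % 52) = euclid(52, 23)
= euclid(23, 52 % 23) = euclid(23, 6)
= euclid(6, 23 % 6) = euclid(6, 5)
= euclid(5, 6 % 5) = euclid(5, 1)
= euclid(1, 5 % 1) = euclid(1, 0)
b == 0, return a = 1


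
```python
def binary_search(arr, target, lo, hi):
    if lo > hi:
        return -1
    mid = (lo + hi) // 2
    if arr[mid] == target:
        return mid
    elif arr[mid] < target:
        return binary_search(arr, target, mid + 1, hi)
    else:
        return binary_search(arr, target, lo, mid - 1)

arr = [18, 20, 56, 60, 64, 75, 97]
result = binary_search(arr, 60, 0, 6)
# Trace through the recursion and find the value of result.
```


binary_search(arr, 60, 0, 6)
lo=0, hi=6, mid=3, arr[mid]=60
arr[3] == 60, found at index 3
= 3


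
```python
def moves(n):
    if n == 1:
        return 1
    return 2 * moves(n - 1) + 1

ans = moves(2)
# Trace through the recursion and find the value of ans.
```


moves(2)
= 2 * moves(1) + 1
Now compute bottom-up:
moves(1) = 1
moves(2) = 2 * 1 + 1 = 3
= 3


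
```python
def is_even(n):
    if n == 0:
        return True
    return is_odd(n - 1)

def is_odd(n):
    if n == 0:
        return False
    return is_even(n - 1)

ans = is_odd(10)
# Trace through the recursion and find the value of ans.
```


is_odd(10)
= is_even(9)
= is_odd(8)
= is_even(7)
= is_odd(6)
= is_even(5)
= is_odd(4)
= is_even(3)
= is_odd(2)
= is_even(1)
= is_odd(0)
n == 0: return False
= False


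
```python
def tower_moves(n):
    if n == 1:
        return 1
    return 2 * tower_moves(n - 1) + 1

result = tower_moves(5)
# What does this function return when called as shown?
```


tower_moves(5)
= 2 * tower_moves(4) + 1
= 2 * (2 * tower_moves(3) + 1) + 1
= 2 * (2 * (2 * tower_moves(2) + 1) + 1) + 1
= 2 * (2 * (2 * (2 * tower_moves(1) + 1) + 1) + 1) + 1
Now compute bottom-up:
tower_moves(1) = 1
tower_moves(2) = 2 * 1 + 1 = 3
tower_moves(3) = 2 * 3 + 1 = 7
tower_moves(4) = 2 * 7 + 1 = 15
tower_moves(5) = 2 * 15 + 1 = 31
= 31


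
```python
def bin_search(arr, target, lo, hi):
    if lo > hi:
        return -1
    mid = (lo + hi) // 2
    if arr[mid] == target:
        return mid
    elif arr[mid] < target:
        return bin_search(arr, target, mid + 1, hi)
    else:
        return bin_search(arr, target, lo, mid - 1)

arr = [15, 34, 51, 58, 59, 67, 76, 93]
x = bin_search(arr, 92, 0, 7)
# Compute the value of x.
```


bin_search(arr, 92, 0, 7)
lo=0, hi=7, mid=3, arr[mid]=58
58 < 92, search right half
lo=4, hi=7, mid=5, arr[mid]=67
67 < 92, search right half
lo=6, hi=7, mid=6, arr[mid]=76
76 < 92, search right half
lo=7, hi=7, mid=7, arr[mid]=93
93 > 92, search left half
lo > hi, target not found, return -1
= -1


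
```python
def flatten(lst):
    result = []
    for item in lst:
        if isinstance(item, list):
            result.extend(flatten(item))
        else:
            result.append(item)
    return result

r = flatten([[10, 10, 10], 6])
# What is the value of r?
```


flatten([[10, 10, 10], 6])
Processing each element:
  [10, 10, 10] is a list -> flatten recursively -> [10, 10, 10]
  6 is not a list -> append 6
= [10, 10, 10, 6]


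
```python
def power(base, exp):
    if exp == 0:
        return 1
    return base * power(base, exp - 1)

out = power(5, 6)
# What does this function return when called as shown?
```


power(5, 6)
= 5 * power(5, 5)
= 5 * 5 * power(5, 4)
= 5 * 5 * 5 * power(5, 3)
= 5 * 5 * 5 * 5 * power(5, 2)
= 5 * 5 * 5 * 5 * 5 * power(5, 1)
= 5 * 5 * 5 * 5 * 5 * 5 * power(5, 0)
= 5 * 5 * 5 * 5 * 5 * 5 * 1
= 15625


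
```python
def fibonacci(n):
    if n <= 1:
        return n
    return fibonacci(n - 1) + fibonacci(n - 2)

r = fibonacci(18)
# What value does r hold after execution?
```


fibonacci(18)
= fibonacci(17) + fibonacci(16)
= (fibonacci(16) + fibonacci(15)) + fibonacci(16)
Computing bottom-up: fibonacci(0)=0, fibonacci(1)=1, fibonacci(2)=1, fibonacci(3)=2, fibonacci(4)=3, fibonacci(5)=5, fibonacci(6)=8, fibonacci(7)=13, fibonacci(8)=21, fibonacci(9)=34, fibonacci(10)=55, fibonacci(11)=89, fibonacci(12)=144, fibonacci(13)=233, fibonacci(14)=377, fibonacci(15)=610, fibonacci(16)=987, fibonacci(17)=1597, fibonacci(18)=2584
= 2584


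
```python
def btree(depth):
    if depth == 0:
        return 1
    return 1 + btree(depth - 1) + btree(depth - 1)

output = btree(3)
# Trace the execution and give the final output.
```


btree(3)
= 1 + btree(2) + btree(2)
= 1 + 2 * btree(2)
btree(k) = 2^(k+1) - 1
btree(0) = 1
btree(1) = 3
btree(2) = 7
btree(3) = 15
btree(3) = 2^4 - 1 = 15


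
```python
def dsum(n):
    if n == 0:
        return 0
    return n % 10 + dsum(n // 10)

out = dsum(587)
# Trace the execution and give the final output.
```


dsum(587)
= 7 + dsum(58)
= 7 + 8 + dsum(5)
= 7 + 8 + 5 + dsum(0)
= 7 + 8 + 5 + 0
= 20


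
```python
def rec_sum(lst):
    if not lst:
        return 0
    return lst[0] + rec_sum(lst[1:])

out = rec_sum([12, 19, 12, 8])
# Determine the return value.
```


rec_sum([12, 19, 12, 8])
= 12 + rec_sum([19, 12, 8])
= 12 + 19 + rec_sum([12, 8])
= 12 + 19 + 12 + rec_sum([8])
= 12 + 19 + 12 + 8 + rec_sum([])
= 12 + 19 + 12 + 8 + 0
= 51


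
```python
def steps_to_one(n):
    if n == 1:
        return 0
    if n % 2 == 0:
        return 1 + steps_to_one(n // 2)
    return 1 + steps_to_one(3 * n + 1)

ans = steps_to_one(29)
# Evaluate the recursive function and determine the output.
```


steps_to_one(29)
29 is odd -> 3*29+1 = 88 -> steps_to_one(88)
88 is even -> steps_to_one(44)
44 is even -> steps_to_one(22)
22 is even -> steps_to_one(11)
11 is odd -> 3*11+1 = 34 -> steps_to_one(34)
34 is even -> steps_to_one(17)
17 is odd -> 3*17+1 = 52 -> steps_to_one(52)
52 is even -> steps_to_one(26)
26 is even -> steps_to_one(13)
13 is odd -> 3*13+1 = 40 -> steps_to_one(40)
40 is even -> steps_to_one(20)
20 is even -> steps_to_one(10)
10 is even -> steps_to_one(5)
5 is odd -> 3*5+1 = 16 -> steps_to_one(16)
16 is even -> steps_to_one(8)
8 is even -> steps_to_one(4)
4 is even -> steps_to_one(2)
2 is even -> steps_to_one(1)
Reached 1 after 18 steps
= 18


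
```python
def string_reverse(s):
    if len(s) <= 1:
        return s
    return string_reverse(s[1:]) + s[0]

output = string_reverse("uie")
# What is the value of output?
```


string_reverse("uie")
= string_reverse("ie") + "u"
= string_reverse("e") + "i" + "u"
= "e" + "i" + "u"
= "eiu"


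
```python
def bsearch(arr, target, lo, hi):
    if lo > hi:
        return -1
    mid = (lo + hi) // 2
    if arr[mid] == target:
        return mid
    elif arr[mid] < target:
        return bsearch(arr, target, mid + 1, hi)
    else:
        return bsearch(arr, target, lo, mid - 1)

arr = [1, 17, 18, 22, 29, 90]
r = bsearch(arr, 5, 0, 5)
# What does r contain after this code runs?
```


bsearch(arr, 5, 0, 5)
lo=0, hi=5, mid=2, arr[mid]=18
18 > 5, search left half
lo=0, hi=1, mid=0, arr[mid]=1
1 < 5, search right half
lo=1, hi=1, mid=1, arr[mid]=17
17 > 5, search left half
lo > hi, target not found, return -1
= -1


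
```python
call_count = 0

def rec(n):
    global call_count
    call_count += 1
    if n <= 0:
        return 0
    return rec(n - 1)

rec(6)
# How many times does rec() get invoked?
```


rec(6) calls rec(5) calls ... calls rec(0)
Total calls: 6 + 1 (for base case) = 7


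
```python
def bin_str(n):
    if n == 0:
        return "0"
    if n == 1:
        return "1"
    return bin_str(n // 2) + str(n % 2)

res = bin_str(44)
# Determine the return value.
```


bin_str(44)
= bin_str(22) + "0"
= bin_str(11) + "0" + "0"
= bin_str(5) + "1" + "0" + "0"
= bin_str(2) + "1" + "1" + "0" + "0"
= bin_str(1) + "0" + "1" + "1" + "0" + "0"
= "1" + "0" + "1" + "1" + "0" + "0"
= "101100"


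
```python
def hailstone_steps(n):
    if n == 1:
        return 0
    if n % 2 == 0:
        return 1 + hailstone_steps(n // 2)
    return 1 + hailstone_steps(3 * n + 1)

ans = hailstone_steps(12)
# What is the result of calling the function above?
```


hailstone_steps(12)
12 is even -> hailstone_steps(6)
6 is even -> hailstone_steps(3)
3 is odd -> 3*3+1 = 10 -> hailstone_steps(10)
10 is even -> hailstone_steps(5)
5 is odd -> 3*5+1 = 16 -> hailstone_steps(16)
16 is even -> hailstone_steps(8)
8 is even -> hailstone_steps(4)
4 is even -> hailstone_steps(2)
2 is even -> hailstone_steps(1)
Reached 1 after 9 steps
= 9


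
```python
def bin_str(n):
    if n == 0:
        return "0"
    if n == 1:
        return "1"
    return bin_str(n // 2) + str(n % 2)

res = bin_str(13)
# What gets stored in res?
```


bin_str(13)
= bin_str(6) + "1"
= bin_str(3) + "0" + "1"
= bin_str(1) + "1" + "0" + "1"
= "1" + "1" + "0" + "1"
= "1101"


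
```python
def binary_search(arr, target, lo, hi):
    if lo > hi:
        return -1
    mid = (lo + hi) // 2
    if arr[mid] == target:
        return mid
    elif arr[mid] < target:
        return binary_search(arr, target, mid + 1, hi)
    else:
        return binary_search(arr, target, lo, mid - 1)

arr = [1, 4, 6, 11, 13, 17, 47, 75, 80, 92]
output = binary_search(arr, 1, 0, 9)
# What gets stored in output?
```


binary_search(arr, 1, 0, 9)
lo=0, hi=9, mid=4, arr[mid]=13
13 > 1, search left half
lo=0, hi=3, mid=1, arr[mid]=4
4 > 1, search left half
lo=0, hi=0, mid=0, arr[mid]=1
arr[0] == 1, found at index 0
= 0


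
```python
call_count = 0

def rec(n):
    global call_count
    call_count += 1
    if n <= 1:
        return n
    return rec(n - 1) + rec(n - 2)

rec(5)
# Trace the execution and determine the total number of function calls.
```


rec(5) calls rec(4) and rec(3); each non-base call branches into two more.
Let C(k) = total number of calls made by rec(k), including the call to rec(k) itself.
Base cases: C(0) = 1, C(1) = 1
Recurrence: C(k) = 1 + C(k-1) + C(k-2)
  C(2) = 1 + C(1) + C(0) = 1 + 1 + 1 = 3
  C(3) = 1 + C(2) + C(1) = 1 + 3 + 1 = 5
  C(4) = 1 + C(3) + C(2) = 1 + 5 + 3 = 9
  C(5) = 1 + C(4) + C(3) = 1 + 9 + 5 = 15
Total calls = C(5) = 15


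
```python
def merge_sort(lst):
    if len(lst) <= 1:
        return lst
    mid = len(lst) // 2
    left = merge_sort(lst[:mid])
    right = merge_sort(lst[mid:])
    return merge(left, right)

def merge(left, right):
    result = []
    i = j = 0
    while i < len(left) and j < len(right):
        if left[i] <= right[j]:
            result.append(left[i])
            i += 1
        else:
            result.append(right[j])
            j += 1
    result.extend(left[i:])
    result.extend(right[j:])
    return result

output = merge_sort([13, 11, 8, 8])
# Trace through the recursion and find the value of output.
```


merge_sort([13, 11, 8, 8])
Split into [13, 11] and [8, 8]
Left sorted: [11, 13]
Right sorted: [8, 8]
Merge [11, 13] and [8, 8]
= [8, 8, 11, 13]


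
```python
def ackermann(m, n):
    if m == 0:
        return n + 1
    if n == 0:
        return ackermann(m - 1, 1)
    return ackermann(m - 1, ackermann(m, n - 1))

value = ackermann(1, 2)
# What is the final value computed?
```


ackermann(1, 2)
= ackermann(0, ackermann(1, 1))
First compute ackermann(1, 1) = 3
= ackermann(0, 3)
= 4


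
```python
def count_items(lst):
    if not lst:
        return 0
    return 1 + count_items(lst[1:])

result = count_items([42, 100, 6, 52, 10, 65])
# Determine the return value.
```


count_items([42, 100, 6, 52, 10, 65])
= 1 + count_items([100, 6, 52, 10, 65])
= 1 + 1 + count_items([6, 52, 10, 65])
= 1 + 1 + 1 + count_items([52, 10, 65])
= 1 + 1 + 1 + 1 + count_items([10, 65])
= 1 + 1 + 1 + 1 + 1 + count_items([65])
= 1 + 1 + 1 + 1 + 1 + 1 + count_items([])
= 1 + 1 + 1 + 1 + 1 + 1 + 0
= 6


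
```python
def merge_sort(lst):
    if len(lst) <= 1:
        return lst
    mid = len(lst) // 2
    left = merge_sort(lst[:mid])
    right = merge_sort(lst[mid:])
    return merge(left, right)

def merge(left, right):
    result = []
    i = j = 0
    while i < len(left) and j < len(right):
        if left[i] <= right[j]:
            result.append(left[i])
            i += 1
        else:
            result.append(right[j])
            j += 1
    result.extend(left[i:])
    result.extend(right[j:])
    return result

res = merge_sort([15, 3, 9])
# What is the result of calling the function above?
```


merge_sort([15, 3, 9])
Split into [15] and [3, 9]
Left sorted: [15]
Right sorted: [3, 9]
Merge [15] and [3, 9]
= [3, 9, 15]
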